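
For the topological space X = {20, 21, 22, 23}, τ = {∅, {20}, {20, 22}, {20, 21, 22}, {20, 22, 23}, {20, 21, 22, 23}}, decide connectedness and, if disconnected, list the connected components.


(X, τ) is connected.

Find clopen sets (U ∈ τ with X ∖ U ∈ τ):
  U = ∅, X ∖ U = {20, 21, 22, 23} — both open, so U is clopen.
  U = {20, 21, 22, 23}, X ∖ U = ∅ — both open, so U is clopen.
Only trivial clopens (∅ and X) exist, so (X, τ) is connected.
Compute connected components by grouping points that agree on all clopens:
  component: {20, 21, 22, 23}


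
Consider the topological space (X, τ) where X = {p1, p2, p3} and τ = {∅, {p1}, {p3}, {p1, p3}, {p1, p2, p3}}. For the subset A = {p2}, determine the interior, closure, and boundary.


int(A) = ∅, cl(A) = {p2}, ∂A = {p2}.

Closed sets in (X, τ) are complements of opens:
  closed(X, τ) = {∅, {p2}, {p1, p2}, {p2, p3}, {p1, p2, p3}}.
int(A) = ⋃ {U ∈ τ : U ⊆ A}. Opens contained in A: ∅.
Taking the union of these: int(A) = ∅.
cl(A) = ⋂ {C closed : A ⊆ C}. Closed sets containing A: {p2}, {p1, p2}, {p2, p3}, {p1, p2, p3}.
Intersecting these: cl(A) = {p2}.
∂A = cl(A) ∖ int(A) = {p2} ∖ ∅ = {p2}.


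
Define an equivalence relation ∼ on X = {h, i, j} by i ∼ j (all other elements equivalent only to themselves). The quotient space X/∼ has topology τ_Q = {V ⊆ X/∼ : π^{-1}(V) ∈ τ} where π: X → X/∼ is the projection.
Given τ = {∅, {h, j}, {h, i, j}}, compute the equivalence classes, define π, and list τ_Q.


X/∼ = {[h], [i=j]}; |τ_Q| = 2.

Equivalence classes: [h], [i=j].
Quotient map π: X → X/∼ sends h ↦ [h], i ↦ [i=j], j ↦ [i=j].
For each subset V ⊆ X/∼, compute π^{-1}(V) ⊆ X and check whether π^{-1}(V) ∈ τ. V is open in τ_Q iff π^{-1}(V) ∈ τ.
  V = {}: π^{-1}(V) = ∅ ∈ τ ✓.
  V = {[h]}: π^{-1}(V) = {h} ∉ τ ✗.
  V = {[i=j]}: π^{-1}(V) = {i, j} ∉ τ ✗.
  V = {[h], [i=j]}: π^{-1}(V) = {h, i, j} ∈ τ ✓.
Open sets in the quotient: τ_Q = {{}, {[h], [i=j]}} (2 elements).


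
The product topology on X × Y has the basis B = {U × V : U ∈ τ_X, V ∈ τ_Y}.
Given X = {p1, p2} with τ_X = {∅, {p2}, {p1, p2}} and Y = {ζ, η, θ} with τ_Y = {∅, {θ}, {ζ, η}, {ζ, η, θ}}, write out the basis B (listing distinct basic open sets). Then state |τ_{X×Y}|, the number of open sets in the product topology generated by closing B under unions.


Basis B = {∅ × ∅, {p2} × {θ}, {p1, p2} × {θ}, {p2} × {ζ, η}, {p2} × {ζ, η, θ}, {p1, p2} × {ζ, η}, {p1, p2} × {ζ, η, θ}}; |τ_{X×Y}| = 9.

Enumerate products U × V with U ∈ τ_X, V ∈ τ_Y (deduplicated):
  ∅ × ∅ = {} (∅)
  {p2} × {θ} = {(p2,θ)}
  {p1, p2} × {θ} = {(p1,θ), (p2,θ)}
  {p2} × {ζ, η} = {(p2,ζ), (p2,η)}
  {p2} × {ζ, η, θ} = {(p2,ζ), (p2,η), (p2,θ)}
  {p1, p2} × {ζ, η} = {(p1,ζ), (p1,η), (p2,ζ), (p2,η)}
  {p1, p2} × {ζ, η, θ} = {(p1,ζ), (p1,η), (p1,θ), (p2,ζ), (p2,η), (p2,θ)}
These 7 distinct sets form the basis B.
Close under arbitrary unions to get τ_{X×Y}; counting gives |τ_{X×Y}| = 9.


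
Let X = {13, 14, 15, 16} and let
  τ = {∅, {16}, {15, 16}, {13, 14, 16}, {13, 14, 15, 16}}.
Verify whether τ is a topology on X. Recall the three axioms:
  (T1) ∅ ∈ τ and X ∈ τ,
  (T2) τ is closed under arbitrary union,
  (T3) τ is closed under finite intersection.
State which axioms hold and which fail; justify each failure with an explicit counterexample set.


τ IS a topology on X.

Axiom (T1): ∅ ∈ τ? Yes; X ∈ τ? Yes.
Axiom (T2/T3): check pairwise unions and intersections of members of τ.
All pairwise intersections and unions checked — each lies in τ. Therefore τ satisfies (T1), (T2), (T3): it IS a topology on X.


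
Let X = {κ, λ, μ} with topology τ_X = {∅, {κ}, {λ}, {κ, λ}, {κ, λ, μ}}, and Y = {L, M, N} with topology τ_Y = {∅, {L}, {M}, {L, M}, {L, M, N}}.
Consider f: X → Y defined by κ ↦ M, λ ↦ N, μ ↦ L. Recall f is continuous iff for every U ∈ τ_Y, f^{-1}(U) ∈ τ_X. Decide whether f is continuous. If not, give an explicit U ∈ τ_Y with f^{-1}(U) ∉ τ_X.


f is NOT continuous.

Compute f^{-1}(U) for each U ∈ τ_Y:
  U = ∅: f^{-1}(U) = ∅ ∈ τ_X ✓.
  U = {L}: f^{-1}(U) = {μ} ∉ τ_X ✗.
  U = {M}: f^{-1}(U) = {κ} ∈ τ_X ✓.
  U = {L, M}: f^{-1}(U) = {κ, μ} ∉ τ_X ✗.
  U = {L, M, N}: f^{-1}(U) = {κ, λ, μ} ∈ τ_X ✓.
Found U = {L} with f^{-1}(U) = {μ} not in τ_X. Therefore f is NOT continuous.


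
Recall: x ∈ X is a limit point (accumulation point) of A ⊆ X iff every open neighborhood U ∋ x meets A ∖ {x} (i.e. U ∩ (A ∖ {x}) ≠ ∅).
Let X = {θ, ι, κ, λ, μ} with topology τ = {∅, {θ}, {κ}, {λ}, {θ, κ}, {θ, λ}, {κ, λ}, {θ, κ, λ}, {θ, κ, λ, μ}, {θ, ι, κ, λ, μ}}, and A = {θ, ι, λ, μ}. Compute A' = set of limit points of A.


A' = {ι, μ}

For each x ∈ X, list the open sets U ∈ τ with x ∈ U, then check whether U ∩ (A ∖ {x}) ≠ ∅ for every such U.
  x = θ: open {θ} ∋ x has {θ} ∩ (A ∖ {θ}) = ∅, so x is NOT a limit point.
  x = ι: opens ∋ x are {θ, ι, κ, λ, μ}; each meets A ∖ {ι}, so x IS a limit point.
  x = κ: open {κ} ∋ x has {κ} ∩ (A ∖ {κ}) = ∅, so x is NOT a limit point.
  x = λ: open {λ} ∋ x has {λ} ∩ (A ∖ {λ}) = ∅, so x is NOT a limit point.
  x = μ: opens ∋ x are {θ, κ, λ, μ}, {θ, ι, κ, λ, μ}; each meets A ∖ {μ}, so x IS a limit point.
Collecting: A' = {ι, μ}.


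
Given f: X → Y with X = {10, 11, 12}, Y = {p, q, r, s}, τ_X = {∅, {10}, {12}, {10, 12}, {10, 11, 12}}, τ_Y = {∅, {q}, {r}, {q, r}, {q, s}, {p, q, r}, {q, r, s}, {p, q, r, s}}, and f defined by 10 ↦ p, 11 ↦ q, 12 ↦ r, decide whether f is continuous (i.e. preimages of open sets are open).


f is NOT continuous.

Compute f^{-1}(U) for each U ∈ τ_Y:
  U = ∅: f^{-1}(U) = ∅ ∈ τ_X ✓.
  U = {q}: f^{-1}(U) = {11} ∉ τ_X ✗.
  U = {r}: f^{-1}(U) = {12} ∈ τ_X ✓.
  U = {q, r}: f^{-1}(U) = {11, 12} ∉ τ_X ✗.
  U = {q, s}: f^{-1}(U) = {11} ∉ τ_X ✗.
  U = {p, q, r}: f^{-1}(U) = {10, 11, 12} ∈ τ_X ✓.
  U = {q, r, s}: f^{-1}(U) = {11, 12} ∉ τ_X ✗.
  U = {p, q, r, s}: f^{-1}(U) = {10, 11, 12} ∈ τ_X ✓.
Found U = {q} with f^{-1}(U) = {11} not in τ_X. Therefore f is NOT continuous.


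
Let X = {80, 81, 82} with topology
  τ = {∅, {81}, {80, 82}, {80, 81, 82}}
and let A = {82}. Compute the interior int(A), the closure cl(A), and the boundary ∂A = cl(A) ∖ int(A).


int(A) = ∅, cl(A) = {80, 82}, ∂A = {80, 82}.

Closed sets in (X, τ) are complements of opens:
  closed(X, τ) = {∅, {81}, {80, 82}, {80, 81, 82}}.
int(A) = ⋃ {U ∈ τ : U ⊆ A}. Opens contained in A: ∅.
Taking the union of these: int(A) = ∅.
cl(A) = ⋂ {C closed : A ⊆ C}. Closed sets containing A: {80, 82}, {80, 81, 82}.
Intersecting these: cl(A) = {80, 82}.
∂A = cl(A) ∖ int(A) = {80, 82} ∖ ∅ = {80, 82}.


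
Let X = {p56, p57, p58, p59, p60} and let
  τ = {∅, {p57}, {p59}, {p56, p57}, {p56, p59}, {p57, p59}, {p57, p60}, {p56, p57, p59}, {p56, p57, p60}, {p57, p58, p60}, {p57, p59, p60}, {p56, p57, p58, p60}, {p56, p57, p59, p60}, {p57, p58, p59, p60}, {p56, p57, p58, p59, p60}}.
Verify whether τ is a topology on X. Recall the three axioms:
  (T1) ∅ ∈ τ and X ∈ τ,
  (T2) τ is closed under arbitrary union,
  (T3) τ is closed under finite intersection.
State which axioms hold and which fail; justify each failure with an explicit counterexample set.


τ is NOT a topology on X.

Axiom (T1): ∅ ∈ τ? Yes; X ∈ τ? Yes.
Axiom (T2/T3): check pairwise unions and intersections of members of τ.
Counterexample for (T3): {p56, p57} ∩ {p56, p59} = {p56} ∉ τ. Therefore τ is NOT a topology.


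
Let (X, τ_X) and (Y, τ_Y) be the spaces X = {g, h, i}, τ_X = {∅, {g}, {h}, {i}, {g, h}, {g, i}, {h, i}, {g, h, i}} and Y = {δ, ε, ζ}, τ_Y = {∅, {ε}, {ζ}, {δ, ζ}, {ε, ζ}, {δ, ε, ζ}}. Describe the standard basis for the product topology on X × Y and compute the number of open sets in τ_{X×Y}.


Basis B = {∅ × ∅, {g} × {ε}, {g} × {ζ}, {h} × {ε}, {h} × {ζ}, {i} × {ε}, {i} × {ζ}, {g} × {δ, ζ}, {g} × {ε, ζ}, {g, h} × {ε}, {g, i} × {ε}, {g, h} × {ζ}, {g, i} × {ζ}, {h} × {δ, ζ}, {h} × {ε, ζ}, {h, i} × {ε}, {h, i} × {ζ}, {i} × {δ, ζ}, {i} × {ε, ζ}, {g} × {δ, ε, ζ}, {g, h, i} × {ε}, {g, h, i} × {ζ}, {h} × {δ, ε, ζ}, {i} × {δ, ε, ζ}, {g, h} × {δ, ζ}, {g, i} × {δ, ζ}, {g, h} × {ε, ζ}, {g, i} × {ε, ζ}, {h, i} × {δ, ζ}, {h, i} × {ε, ζ}, {g, h} × {δ, ε, ζ}, {g, i} × {δ, ε, ζ}, {g, h, i} × {δ, ζ}, {g, h, i} × {ε, ζ}, {h, i} × {δ, ε, ζ}, {g, h, i} × {δ, ε, ζ}}; |τ_{X×Y}| = 216.

Enumerate products U × V with U ∈ τ_X, V ∈ τ_Y (deduplicated):
  ∅ × ∅ = {} (∅)
  {g} × {ε} = {(g,ε)}
  {g} × {ζ} = {(g,ζ)}
  {h} × {ε} = {(h,ε)}
  {h} × {ζ} = {(h,ζ)}
  {i} × {ε} = {(i,ε)}
  {i} × {ζ} = {(i,ζ)}
  {g} × {δ, ζ} = {(g,δ), (g,ζ)}
  {g} × {ε, ζ} = {(g,ε), (g,ζ)}
  {g, h} × {ε} = {(g,ε), (h,ε)}
  {g, i} × {ε} = {(g,ε), (i,ε)}
  {g, h} × {ζ} = {(g,ζ), (h,ζ)}
  {g, i} × {ζ} = {(g,ζ), (i,ζ)}
  {h} × {δ, ζ} = {(h,δ), (h,ζ)}
  {h} × {ε, ζ} = {(h,ε), (h,ζ)}
  {h, i} × {ε} = {(h,ε), (i,ε)}
  {h, i} × {ζ} = {(h,ζ), (i,ζ)}
  {i} × {δ, ζ} = {(i,δ), (i,ζ)}
  {i} × {ε, ζ} = {(i,ε), (i,ζ)}
  {g} × {δ, ε, ζ} = {(g,δ), (g,ε), (g,ζ)}
  {g, h, i} × {ε} = {(g,ε), (h,ε), (i,ε)}
  {g, h, i} × {ζ} = {(g,ζ), (h,ζ), (i,ζ)}
  {h} × {δ, ε, ζ} = {(h,δ), (h,ε), (h,ζ)}
  {i} × {δ, ε, ζ} = {(i,δ), (i,ε), (i,ζ)}
  {g, h} × {δ, ζ} = {(g,δ), (g,ζ), (h,δ), (h,ζ)}
  {g, i} × {δ, ζ} = {(g,δ), (g,ζ), (i,δ), (i,ζ)}
  {g, h} × {ε, ζ} = {(g,ε), (g,ζ), (h,ε), (h,ζ)}
  {g, i} × {ε, ζ} = {(g,ε), (g,ζ), (i,ε), (i,ζ)}
  {h, i} × {δ, ζ} = {(h,δ), (h,ζ), (i,δ), (i,ζ)}
  {h, i} × {ε, ζ} = {(h,ε), (h,ζ), (i,ε), (i,ζ)}
  {g, h} × {δ, ε, ζ} = {(g,δ), (g,ε), (g,ζ), (h,δ), (h,ε), (h,ζ)}
  {g, i} × {δ, ε, ζ} = {(g,δ), (g,ε), (g,ζ), (i,δ), (i,ε), (i,ζ)}
  {g, h, i} × {δ, ζ} = {(g,δ), (g,ζ), (h,δ), (h,ζ), (i,δ), (i,ζ)}
  {g, h, i} × {ε, ζ} = {(g,ε), (g,ζ), (h,ε), (h,ζ), (i,ε), (i,ζ)}
  {h, i} × {δ, ε, ζ} = {(h,δ), (h,ε), (h,ζ), (i,δ), (i,ε), (i,ζ)}
  {g, h, i} × {δ, ε, ζ} = {(g,δ), (g,ε), (g,ζ), (h,δ), (h,ε), (h,ζ), (i,δ), (i,ε), (i,ζ)}
These 36 distinct sets form the basis B.
Close under arbitrary unions to get τ_{X×Y}; counting gives |τ_{X×Y}| = 216.


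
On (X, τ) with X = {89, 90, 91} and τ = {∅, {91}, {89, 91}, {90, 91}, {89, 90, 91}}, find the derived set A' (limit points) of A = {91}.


A' = {89, 90}

For each x ∈ X, list the open sets U ∈ τ with x ∈ U, then check whether U ∩ (A ∖ {x}) ≠ ∅ for every such U.
  x = 89: opens ∋ x are {89, 91}, {89, 90, 91}; each meets A ∖ {89}, so x IS a limit point.
  x = 90: opens ∋ x are {90, 91}, {89, 90, 91}; each meets A ∖ {90}, so x IS a limit point.
  x = 91: open {91} ∋ x has {91} ∩ (A ∖ {91}) = ∅, so x is NOT a limit point.
Collecting: A' = {89, 90}.


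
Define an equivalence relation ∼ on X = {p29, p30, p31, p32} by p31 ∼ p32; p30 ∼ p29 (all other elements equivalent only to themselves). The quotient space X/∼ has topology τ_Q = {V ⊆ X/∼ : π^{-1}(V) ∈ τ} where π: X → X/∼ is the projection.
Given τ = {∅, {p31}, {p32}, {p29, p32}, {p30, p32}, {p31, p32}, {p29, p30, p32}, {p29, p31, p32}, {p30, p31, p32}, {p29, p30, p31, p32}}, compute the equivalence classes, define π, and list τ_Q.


X/∼ = {[p29=p30], [p31=p32]}; |τ_Q| = 3.

Equivalence classes: [p29=p30], [p31=p32].
Quotient map π: X → X/∼ sends p29 ↦ [p29=p30], p30 ↦ [p29=p30], p31 ↦ [p31=p32], p32 ↦ [p31=p32].
For each subset V ⊆ X/∼, compute π^{-1}(V) ⊆ X and check whether π^{-1}(V) ∈ τ. V is open in τ_Q iff π^{-1}(V) ∈ τ.
  V = {}: π^{-1}(V) = ∅ ∈ τ ✓.
  V = {[p29=p30]}: π^{-1}(V) = {p29, p30} ∉ τ ✗.
  V = {[p31=p32]}: π^{-1}(V) = {p31, p32} ∈ τ ✓.
  V = {[p29=p30], [p31=p32]}: π^{-1}(V) = {p29, p30, p31, p32} ∈ τ ✓.
Open sets in the quotient: τ_Q = {{}, {[p31=p32]}, {[p29=p30], [p31=p32]}} (3 elements).


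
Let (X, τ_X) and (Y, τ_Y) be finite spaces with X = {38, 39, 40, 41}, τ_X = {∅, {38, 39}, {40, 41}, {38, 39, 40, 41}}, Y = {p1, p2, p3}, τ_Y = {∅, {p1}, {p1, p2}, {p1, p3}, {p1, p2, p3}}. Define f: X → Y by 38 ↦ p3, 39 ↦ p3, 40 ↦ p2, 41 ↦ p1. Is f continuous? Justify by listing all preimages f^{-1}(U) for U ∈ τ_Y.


f is NOT continuous.

Compute f^{-1}(U) for each U ∈ τ_Y:
  U = ∅: f^{-1}(U) = ∅ ∈ τ_X ✓.
  U = {p1}: f^{-1}(U) = {41} ∉ τ_X ✗.
  U = {p1, p2}: f^{-1}(U) = {40, 41} ∈ τ_X ✓.
  U = {p1, p3}: f^{-1}(U) = {38, 39, 41} ∉ τ_X ✗.
  U = {p1, p2, p3}: f^{-1}(U) = {38, 39, 40, 41} ∈ τ_X ✓.
Found U = {p1} with f^{-1}(U) = {41} not in τ_X. Therefore f is NOT continuous.


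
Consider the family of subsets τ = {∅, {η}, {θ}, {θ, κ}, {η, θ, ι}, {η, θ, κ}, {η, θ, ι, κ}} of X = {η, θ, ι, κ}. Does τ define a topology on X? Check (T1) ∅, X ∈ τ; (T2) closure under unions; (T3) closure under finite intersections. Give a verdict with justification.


τ is NOT a topology on X.

Axiom (T1): ∅ ∈ τ? Yes; X ∈ τ? Yes.
Axiom (T2/T3): check pairwise unions and intersections of members of τ.
Counterexample for (T2): {η} ∪ {θ} = {η, θ} ∉ τ. Therefore τ is NOT a topology.


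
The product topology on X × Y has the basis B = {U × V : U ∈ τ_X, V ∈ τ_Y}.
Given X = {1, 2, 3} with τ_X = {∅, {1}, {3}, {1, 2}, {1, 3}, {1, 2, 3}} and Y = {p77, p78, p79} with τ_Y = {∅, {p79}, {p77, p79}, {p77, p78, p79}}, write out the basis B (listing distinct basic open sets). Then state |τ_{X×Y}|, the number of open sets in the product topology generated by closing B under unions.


Basis B = {∅ × ∅, {1} × {p79}, {3} × {p79}, {1} × {p77, p79}, {1, 2} × {p79}, {1, 3} × {p79}, {3} × {p77, p79}, {1} × {p77, p78, p79}, {1, 2, 3} × {p79}, {3} × {p77, p78, p79}, {1, 2} × {p77, p79}, {1, 3} × {p77, p79}, {1, 2} × {p77, p78, p79}, {1, 3} × {p77, p78, p79}, {1, 2, 3} × {p77, p79}, {1, 2, 3} × {p77, p78, p79}}; |τ_{X×Y}| = 40.

Enumerate products U × V with U ∈ τ_X, V ∈ τ_Y (deduplicated):
  ∅ × ∅ = {} (∅)
  {1} × {p79} = {(1,p79)}
  {3} × {p79} = {(3,p79)}
  {1} × {p77, p79} = {(1,p77), (1,p79)}
  {1, 2} × {p79} = {(1,p79), (2,p79)}
  {1, 3} × {p79} = {(1,p79), (3,p79)}
  {3} × {p77, p79} = {(3,p77), (3,p79)}
  {1} × {p77, p78, p79} = {(1,p77), (1,p78), (1,p79)}
  {1, 2, 3} × {p79} = {(1,p79), (2,p79), (3,p79)}
  {3} × {p77, p78, p79} = {(3,p77), (3,p78), (3,p79)}
  {1, 2} × {p77, p79} = {(1,p77), (1,p79), (2,p77), (2,p79)}
  {1, 3} × {p77, p79} = {(1,p77), (1,p79), (3,p77), (3,p79)}
  {1, 2} × {p77, p78, p79} = {(1,p77), (1,p78), (1,p79), (2,p77), (2,p78), (2,p79)}
  {1, 3} × {p77, p78, p79} = {(1,p77), (1,p78), (1,p79), (3,p77), (3,p78), (3,p79)}
  {1, 2, 3} × {p77, p79} = {(1,p77), (1,p79), (2,p77), (2,p79), (3,p77), (3,p79)}
  {1, 2, 3} × {p77, p78, p79} = {(1,p77), (1,p78), (1,p79), (2,p77), (2,p78), (2,p79), (3,p77), (3,p78), (3,p79)}
These 16 distinct sets form the basis B.
Close under arbitrary unions to get τ_{X×Y}; counting gives |τ_{X×Y}| = 40.


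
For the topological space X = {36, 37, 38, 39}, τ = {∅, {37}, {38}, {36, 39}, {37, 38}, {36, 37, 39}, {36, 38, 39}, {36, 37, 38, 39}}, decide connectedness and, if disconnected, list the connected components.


(X, τ) is disconnected; components = [{37}, {38}, {36, 39}].

Find clopen sets (U ∈ τ with X ∖ U ∈ τ):
  U = ∅, X ∖ U = {36, 37, 38, 39} — both open, so U is clopen.
  U = {37}, X ∖ U = {36, 38, 39} — both open, so U is clopen.
  U = {38}, X ∖ U = {36, 37, 39} — both open, so U is clopen.
  U = {36, 39}, X ∖ U = {37, 38} — both open, so U is clopen.
  U = {37, 38}, X ∖ U = {36, 39} — both open, so U is clopen.
  U = {36, 37, 39}, X ∖ U = {38} — both open, so U is clopen.
  U = {36, 38, 39}, X ∖ U = {37} — both open, so U is clopen.
  U = {36, 37, 38, 39}, X ∖ U = ∅ — both open, so U is clopen.
Nontrivial clopen(s) exist: e.g. {37, 38}. So (X, τ) is disconnected.
Compute connected components by grouping points that agree on all clopens:
  component: {37}
  component: {38}
  component: {36, 39}


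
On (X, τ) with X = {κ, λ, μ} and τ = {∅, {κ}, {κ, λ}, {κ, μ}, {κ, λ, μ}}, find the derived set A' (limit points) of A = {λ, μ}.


A' = ∅

For each x ∈ X, list the open sets U ∈ τ with x ∈ U, then check whether U ∩ (A ∖ {x}) ≠ ∅ for every such U.
  x = κ: open {κ} ∋ x has {κ} ∩ (A ∖ {κ}) = ∅, so x is NOT a limit point.
  x = λ: open {κ, λ} ∋ x has {κ, λ} ∩ (A ∖ {λ}) = ∅, so x is NOT a limit point.
  x = μ: open {κ, μ} ∋ x has {κ, μ} ∩ (A ∖ {μ}) = ∅, so x is NOT a limit point.
Collecting: A' = ∅.


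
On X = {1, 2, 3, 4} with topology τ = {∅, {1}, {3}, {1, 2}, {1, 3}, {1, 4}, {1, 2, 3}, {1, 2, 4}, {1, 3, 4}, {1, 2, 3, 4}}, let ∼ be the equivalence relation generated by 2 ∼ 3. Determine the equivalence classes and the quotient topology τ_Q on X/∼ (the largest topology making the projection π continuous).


X/∼ = {[1], [2=3], [4]}; |τ_Q| = 5.

Equivalence classes: [1], [2=3], [4].
Quotient map π: X → X/∼ sends 1 ↦ [1], 2 ↦ [2=3], 3 ↦ [2=3], 4 ↦ [4].
For each subset V ⊆ X/∼, compute π^{-1}(V) ⊆ X and check whether π^{-1}(V) ∈ τ. V is open in τ_Q iff π^{-1}(V) ∈ τ.
  V = {}: π^{-1}(V) = ∅ ∈ τ ✓.
  V = {[1]}: π^{-1}(V) = {1} ∈ τ ✓.
  V = {[2=3]}: π^{-1}(V) = {2, 3} ∉ τ ✗.
  V = {[1], [2=3]}: π^{-1}(V) = {1, 2, 3} ∈ τ ✓.
  V = {[4]}: π^{-1}(V) = {4} ∉ τ ✗.
  V = {[1], [4]}: π^{-1}(V) = {1, 4} ∈ τ ✓.
  V = {[2=3], [4]}: π^{-1}(V) = {2, 3, 4} ∉ τ ✗.
  V = {[1], [2=3], [4]}: π^{-1}(V) = {1, 2, 3, 4} ∈ τ ✓.
Open sets in the quotient: τ_Q = {{}, {[1]}, {[1], [2=3]}, {[1], [4]}, {[1], [2=3], [4]}} (5 elements).


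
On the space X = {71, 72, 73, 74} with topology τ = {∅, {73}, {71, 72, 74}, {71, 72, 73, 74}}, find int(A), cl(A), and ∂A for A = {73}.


int(A) = {73}, cl(A) = {73}, ∂A = ∅.

Closed sets in (X, τ) are complements of opens:
  closed(X, τ) = {∅, {73}, {71, 72, 74}, {71, 72, 73, 74}}.
int(A) = ⋃ {U ∈ τ : U ⊆ A}. Opens contained in A: ∅, {73}.
Taking the union of these: int(A) = {73}.
cl(A) = ⋂ {C closed : A ⊆ C}. Closed sets containing A: {73}, {71, 72, 73, 74}.
Intersecting these: cl(A) = {73}.
∂A = cl(A) ∖ int(A) = {73} ∖ {73} = ∅.


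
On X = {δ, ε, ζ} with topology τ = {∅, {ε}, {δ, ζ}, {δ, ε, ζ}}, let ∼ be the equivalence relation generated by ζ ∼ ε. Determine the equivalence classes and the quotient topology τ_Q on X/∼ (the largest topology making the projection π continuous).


X/∼ = {[δ], [ε=ζ]}; |τ_Q| = 2.

Equivalence classes: [δ], [ε=ζ].
Quotient map π: X → X/∼ sends δ ↦ [δ], ε ↦ [ε=ζ], ζ ↦ [ε=ζ].
For each subset V ⊆ X/∼, compute π^{-1}(V) ⊆ X and check whether π^{-1}(V) ∈ τ. V is open in τ_Q iff π^{-1}(V) ∈ τ.
  V = {}: π^{-1}(V) = ∅ ∈ τ ✓.
  V = {[δ]}: π^{-1}(V) = {δ} ∉ τ ✗.
  V = {[ε=ζ]}: π^{-1}(V) = {ε, ζ} ∉ τ ✗.
  V = {[δ], [ε=ζ]}: π^{-1}(V) = {δ, ε, ζ} ∈ τ ✓.
Open sets in the quotient: τ_Q = {{}, {[δ], [ε=ζ]}} (2 elements).


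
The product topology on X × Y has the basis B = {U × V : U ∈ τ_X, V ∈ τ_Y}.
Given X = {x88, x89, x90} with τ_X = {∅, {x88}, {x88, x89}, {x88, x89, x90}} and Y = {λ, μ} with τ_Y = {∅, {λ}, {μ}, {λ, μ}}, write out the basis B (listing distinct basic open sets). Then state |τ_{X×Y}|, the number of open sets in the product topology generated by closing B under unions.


Basis B = {∅ × ∅, {x88} × {λ}, {x88} × {μ}, {x88} × {λ, μ}, {x88, x89} × {λ}, {x88, x89} × {μ}, {x88, x89, x90} × {λ}, {x88, x89, x90} × {μ}, {x88, x89} × {λ, μ}, {x88, x89, x90} × {λ, μ}}; |τ_{X×Y}| = 16.

Enumerate products U × V with U ∈ τ_X, V ∈ τ_Y (deduplicated):
  ∅ × ∅ = {} (∅)
  {x88} × {λ} = {(x88,λ)}
  {x88} × {μ} = {(x88,μ)}
  {x88} × {λ, μ} = {(x88,λ), (x88,μ)}
  {x88, x89} × {λ} = {(x88,λ), (x89,λ)}
  {x88, x89} × {μ} = {(x88,μ), (x89,μ)}
  {x88, x89, x90} × {λ} = {(x88,λ), (x89,λ), (x90,λ)}
  {x88, x89, x90} × {μ} = {(x88,μ), (x89,μ), (x90,μ)}
  {x88, x89} × {λ, μ} = {(x88,λ), (x88,μ), (x89,λ), (x89,μ)}
  {x88, x89, x90} × {λ, μ} = {(x88,λ), (x88,μ), (x89,λ), (x89,μ), (x90,λ), (x90,μ)}
These 10 distinct sets form the basis B.
Close under arbitrary unions to get τ_{X×Y}; counting gives |τ_{X×Y}| = 16.


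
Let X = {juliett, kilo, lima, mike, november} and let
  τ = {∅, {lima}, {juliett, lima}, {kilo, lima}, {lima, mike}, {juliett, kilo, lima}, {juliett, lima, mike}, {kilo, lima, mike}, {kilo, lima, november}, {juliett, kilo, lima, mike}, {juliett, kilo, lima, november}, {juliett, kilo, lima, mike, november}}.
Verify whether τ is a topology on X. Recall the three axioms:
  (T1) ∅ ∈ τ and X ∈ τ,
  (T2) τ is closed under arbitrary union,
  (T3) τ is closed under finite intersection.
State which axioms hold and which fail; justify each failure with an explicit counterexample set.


τ is NOT a topology on X.

Axiom (T1): ∅ ∈ τ? Yes; X ∈ τ? Yes.
Axiom (T2/T3): check pairwise unions and intersections of members of τ.
Counterexample for (T2): {lima, mike} ∪ {kilo, lima, november} = {kilo, lima, mike, november} ∉ τ. Therefore τ is NOT a topology.


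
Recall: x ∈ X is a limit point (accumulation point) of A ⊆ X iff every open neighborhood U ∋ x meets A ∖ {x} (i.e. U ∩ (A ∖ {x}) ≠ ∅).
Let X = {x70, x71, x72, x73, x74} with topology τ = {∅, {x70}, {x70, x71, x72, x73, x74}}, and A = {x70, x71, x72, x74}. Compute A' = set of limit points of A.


A' = {x71, x72, x73, x74}

For each x ∈ X, list the open sets U ∈ τ with x ∈ U, then check whether U ∩ (A ∖ {x}) ≠ ∅ for every such U.
  x = x70: open {x70} ∋ x has {x70} ∩ (A ∖ {x70}) = ∅, so x is NOT a limit point.
  x = x71: opens ∋ x are {x70, x71, x72, x73, x74}; each meets A ∖ {x71}, so x IS a limit point.
  x = x72: opens ∋ x are {x70, x71, x72, x73, x74}; each meets A ∖ {x72}, so x IS a limit point.
  x = x73: opens ∋ x are {x70, x71, x72, x73, x74}; each meets A ∖ {x73}, so x IS a limit point.
  x = x74: opens ∋ x are {x70, x71, x72, x73, x74}; each meets A ∖ {x74}, so x IS a limit point.
Collecting: A' = {x71, x72, x73, x74}.


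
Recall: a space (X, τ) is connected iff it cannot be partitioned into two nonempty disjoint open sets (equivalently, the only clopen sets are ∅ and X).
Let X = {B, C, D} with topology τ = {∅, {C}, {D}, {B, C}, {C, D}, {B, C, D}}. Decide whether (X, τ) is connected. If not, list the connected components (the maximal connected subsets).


(X, τ) is disconnected; components = [{D}, {B, C}].

Find clopen sets (U ∈ τ with X ∖ U ∈ τ):
  U = ∅, X ∖ U = {B, C, D} — both open, so U is clopen.
  U = {D}, X ∖ U = {B, C} — both open, so U is clopen.
  U = {B, C}, X ∖ U = {D} — both open, so U is clopen.
  U = {B, C, D}, X ∖ U = ∅ — both open, so U is clopen.
Nontrivial clopen(s) exist: e.g. {D}. So (X, τ) is disconnected.
Compute connected components by grouping points that agree on all clopens:
  component: {D}
  component: {B, C}


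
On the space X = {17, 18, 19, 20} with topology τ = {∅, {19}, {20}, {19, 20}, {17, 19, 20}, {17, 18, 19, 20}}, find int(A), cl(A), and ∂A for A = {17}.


int(A) = ∅, cl(A) = {17, 18}, ∂A = {17, 18}.

Closed sets in (X, τ) are complements of opens:
  closed(X, τ) = {∅, {18}, {17, 18}, {17, 18, 19}, {17, 18, 20}, {17, 18, 19, 20}}.
int(A) = ⋃ {U ∈ τ : U ⊆ A}. Opens contained in A: ∅.
Taking the union of these: int(A) = ∅.
cl(A) = ⋂ {C closed : A ⊆ C}. Closed sets containing A: {17, 18}, {17, 18, 19}, {17, 18, 20}, {17, 18, 19, 20}.
Intersecting these: cl(A) = {17, 18}.
∂A = cl(A) ∖ int(A) = {17, 18} ∖ ∅ = {17, 18}.


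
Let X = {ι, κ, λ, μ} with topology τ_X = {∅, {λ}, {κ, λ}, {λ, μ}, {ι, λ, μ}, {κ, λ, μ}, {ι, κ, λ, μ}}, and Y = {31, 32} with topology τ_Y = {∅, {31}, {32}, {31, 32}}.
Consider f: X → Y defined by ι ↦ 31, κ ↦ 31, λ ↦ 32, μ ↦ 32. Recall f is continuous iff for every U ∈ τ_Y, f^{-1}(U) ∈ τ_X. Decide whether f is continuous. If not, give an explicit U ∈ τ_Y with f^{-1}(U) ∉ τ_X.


f is NOT continuous.

Compute f^{-1}(U) for each U ∈ τ_Y:
  U = ∅: f^{-1}(U) = ∅ ∈ τ_X ✓.
  U = {31}: f^{-1}(U) = {ι, κ} ∉ τ_X ✗.
  U = {32}: f^{-1}(U) = {λ, μ} ∈ τ_X ✓.
  U = {31, 32}: f^{-1}(U) = {ι, κ, λ, μ} ∈ τ_X ✓.
Found U = {31} with f^{-1}(U) = {ι, κ} not in τ_X. Therefore f is NOT continuous.


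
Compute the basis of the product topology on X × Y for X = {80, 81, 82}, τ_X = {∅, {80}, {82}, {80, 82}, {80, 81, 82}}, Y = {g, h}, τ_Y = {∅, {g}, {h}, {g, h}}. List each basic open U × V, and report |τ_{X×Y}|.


Basis B = {∅ × ∅, {80} × {g}, {80} × {h}, {82} × {g}, {82} × {h}, {80} × {g, h}, {80, 82} × {g}, {80, 82} × {h}, {82} × {g, h}, {80, 81, 82} × {g}, {80, 81, 82} × {h}, {80, 82} × {g, h}, {80, 81, 82} × {g, h}}; |τ_{X×Y}| = 25.

Enumerate products U × V with U ∈ τ_X, V ∈ τ_Y (deduplicated):
  ∅ × ∅ = {} (∅)
  {80} × {g} = {(80,g)}
  {80} × {h} = {(80,h)}
  {82} × {g} = {(82,g)}
  {82} × {h} = {(82,h)}
  {80} × {g, h} = {(80,g), (80,h)}
  {80, 82} × {g} = {(80,g), (82,g)}
  {80, 82} × {h} = {(80,h), (82,h)}
  {82} × {g, h} = {(82,g), (82,h)}
  {80, 81, 82} × {g} = {(80,g), (81,g), (82,g)}
  {80, 81, 82} × {h} = {(80,h), (81,h), (82,h)}
  {80, 82} × {g, h} = {(80,g), (80,h), (82,g), (82,h)}
  {80, 81, 82} × {g, h} = {(80,g), (80,h), (81,g), (81,h), (82,g), (82,h)}
These 13 distinct sets form the basis B.
Close under arbitrary unions to get τ_{X×Y}; counting gives |τ_{X×Y}| = 25.


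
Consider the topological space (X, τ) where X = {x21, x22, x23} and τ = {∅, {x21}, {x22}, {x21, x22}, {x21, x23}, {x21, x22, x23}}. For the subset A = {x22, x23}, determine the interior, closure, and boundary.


int(A) = {x22}, cl(A) = {x22, x23}, ∂A = {x23}.

Closed sets in (X, τ) are complements of opens:
  closed(X, τ) = {∅, {x22}, {x23}, {x21, x23}, {x22, x23}, {x21, x22, x23}}.
int(A) = ⋃ {U ∈ τ : U ⊆ A}. Opens contained in A: ∅, {x22}.
Taking the union of these: int(A) = {x22}.
cl(A) = ⋂ {C closed : A ⊆ C}. Closed sets containing A: {x22, x23}, {x21, x22, x23}.
Intersecting these: cl(A) = {x22, x23}.
∂A = cl(A) ∖ int(A) = {x22, x23} ∖ {x22} = {x23}.


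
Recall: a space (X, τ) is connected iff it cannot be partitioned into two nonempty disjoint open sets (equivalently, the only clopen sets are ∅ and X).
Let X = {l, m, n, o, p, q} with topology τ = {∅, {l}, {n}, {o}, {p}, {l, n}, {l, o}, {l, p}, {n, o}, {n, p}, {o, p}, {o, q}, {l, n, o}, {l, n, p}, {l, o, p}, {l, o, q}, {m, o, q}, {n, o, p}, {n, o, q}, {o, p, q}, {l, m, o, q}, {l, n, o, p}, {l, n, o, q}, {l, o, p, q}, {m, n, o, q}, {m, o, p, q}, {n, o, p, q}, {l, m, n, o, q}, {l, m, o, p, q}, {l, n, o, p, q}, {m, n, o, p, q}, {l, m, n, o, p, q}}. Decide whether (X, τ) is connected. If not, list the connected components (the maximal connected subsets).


(X, τ) is disconnected; components = [{l}, {n}, {p}, {m, o, q}].

Find clopen sets (U ∈ τ with X ∖ U ∈ τ):
  U = ∅, X ∖ U = {l, m, n, o, p, q} — both open, so U is clopen.
  U = {l}, X ∖ U = {m, n, o, p, q} — both open, so U is clopen.
  U = {n}, X ∖ U = {l, m, o, p, q} — both open, so U is clopen.
  U = {p}, X ∖ U = {l, m, n, o, q} — both open, so U is clopen.
  U = {l, n}, X ∖ U = {m, o, p, q} — both open, so U is clopen.
  U = {l, p}, X ∖ U = {m, n, o, q} — both open, so U is clopen.
  U = {n, p}, X ∖ U = {l, m, o, q} — both open, so U is clopen.
  U = {l, n, p}, X ∖ U = {m, o, q} — both open, so U is clopen.
  U = {m, o, q}, X ∖ U = {l, n, p} — both open, so U is clopen.
  U = {l, m, o, q}, X ∖ U = {n, p} — both open, so U is clopen.
  U = {m, n, o, q}, X ∖ U = {l, p} — both open, so U is clopen.
  U = {m, o, p, q}, X ∖ U = {l, n} — both open, so U is clopen.
  U = {l, m, n, o, q}, X ∖ U = {p} — both open, so U is clopen.
  U = {l, m, o, p, q}, X ∖ U = {n} — both open, so U is clopen.
  U = {m, n, o, p, q}, X ∖ U = {l} — both open, so U is clopen.
  U = {l, m, n, o, p, q}, X ∖ U = ∅ — both open, so U is clopen.
Nontrivial clopen(s) exist: e.g. {m, n, o, q}. So (X, τ) is disconnected.
Compute connected components by grouping points that agree on all clopens:
  component: {l}
  component: {n}
  component: {p}
  component: {m, o, q}


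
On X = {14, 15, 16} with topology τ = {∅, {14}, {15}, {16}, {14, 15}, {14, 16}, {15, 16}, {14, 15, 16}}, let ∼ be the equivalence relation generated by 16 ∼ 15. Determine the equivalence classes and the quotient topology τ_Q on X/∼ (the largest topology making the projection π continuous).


X/∼ = {[14], [15=16]}; |τ_Q| = 4.

Equivalence classes: [14], [15=16].
Quotient map π: X → X/∼ sends 14 ↦ [14], 15 ↦ [15=16], 16 ↦ [15=16].
For each subset V ⊆ X/∼, compute π^{-1}(V) ⊆ X and check whether π^{-1}(V) ∈ τ. V is open in τ_Q iff π^{-1}(V) ∈ τ.
  V = {}: π^{-1}(V) = ∅ ∈ τ ✓.
  V = {[14]}: π^{-1}(V) = {14} ∈ τ ✓.
  V = {[15=16]}: π^{-1}(V) = {15, 16} ∈ τ ✓.
  V = {[14], [15=16]}: π^{-1}(V) = {14, 15, 16} ∈ τ ✓.
Open sets in the quotient: τ_Q = {{}, {[14]}, {[15=16]}, {[14], [15=16]}} (4 elements).


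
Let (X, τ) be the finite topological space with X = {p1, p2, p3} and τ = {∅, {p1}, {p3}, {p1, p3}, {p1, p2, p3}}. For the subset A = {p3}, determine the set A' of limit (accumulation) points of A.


A' = {p2}

For each x ∈ X, list the open sets U ∈ τ with x ∈ U, then check whether U ∩ (A ∖ {x}) ≠ ∅ for every such U.
  x = p1: open {p1} ∋ x has {p1} ∩ (A ∖ {p1}) = ∅, so x is NOT a limit point.
  x = p2: opens ∋ x are {p1, p2, p3}; each meets A ∖ {p2}, so x IS a limit point.
  x = p3: open {p3} ∋ x has {p3} ∩ (A ∖ {p3}) = ∅, so x is NOT a limit point.
Collecting: A' = {p2}.


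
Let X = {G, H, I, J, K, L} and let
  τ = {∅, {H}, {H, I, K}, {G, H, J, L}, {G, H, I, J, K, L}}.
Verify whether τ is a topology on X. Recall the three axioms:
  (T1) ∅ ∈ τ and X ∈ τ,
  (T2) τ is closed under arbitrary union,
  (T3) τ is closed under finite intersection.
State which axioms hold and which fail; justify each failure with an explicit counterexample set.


τ IS a topology on X.

Axiom (T1): ∅ ∈ τ? Yes; X ∈ τ? Yes.
Axiom (T2/T3): check pairwise unions and intersections of members of τ.
All pairwise intersections and unions checked — each lies in τ. Therefore τ satisfies (T1), (T2), (T3): it IS a topology on X.


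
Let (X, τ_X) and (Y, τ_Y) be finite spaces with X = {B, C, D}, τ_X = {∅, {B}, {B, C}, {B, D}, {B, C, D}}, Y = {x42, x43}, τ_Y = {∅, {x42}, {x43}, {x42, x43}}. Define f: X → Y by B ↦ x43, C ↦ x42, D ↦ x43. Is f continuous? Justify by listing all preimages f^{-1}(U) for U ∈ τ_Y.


f is NOT continuous.

Compute f^{-1}(U) for each U ∈ τ_Y:
  U = ∅: f^{-1}(U) = ∅ ∈ τ_X ✓.
  U = {x42}: f^{-1}(U) = {C} ∉ τ_X ✗.
  U = {x43}: f^{-1}(U) = {B, D} ∈ τ_X ✓.
  U = {x42, x43}: f^{-1}(U) = {B, C, D} ∈ τ_X ✓.
Found U = {x42} with f^{-1}(U) = {C} not in τ_X. Therefore f is NOT continuous.


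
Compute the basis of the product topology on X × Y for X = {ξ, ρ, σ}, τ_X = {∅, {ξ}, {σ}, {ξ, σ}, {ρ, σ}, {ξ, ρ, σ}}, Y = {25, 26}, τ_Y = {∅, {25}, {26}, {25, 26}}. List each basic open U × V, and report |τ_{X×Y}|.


Basis B = {∅ × ∅, {ξ} × {25}, {ξ} × {26}, {σ} × {25}, {σ} × {26}, {ξ} × {25, 26}, {ξ, σ} × {25}, {ξ, σ} × {26}, {ρ, σ} × {25}, {ρ, σ} × {26}, {σ} × {25, 26}, {ξ, ρ, σ} × {25}, {ξ, ρ, σ} × {26}, {ξ, σ} × {25, 26}, {ρ, σ} × {25, 26}, {ξ, ρ, σ} × {25, 26}}; |τ_{X×Y}| = 36.

Enumerate products U × V with U ∈ τ_X, V ∈ τ_Y (deduplicated):
  ∅ × ∅ = {} (∅)
  {ξ} × {25} = {(ξ,25)}
  {ξ} × {26} = {(ξ,26)}
  {σ} × {25} = {(σ,25)}
  {σ} × {26} = {(σ,26)}
  {ξ} × {25, 26} = {(ξ,25), (ξ,26)}
  {ξ, σ} × {25} = {(ξ,25), (σ,25)}
  {ξ, σ} × {26} = {(ξ,26), (σ,26)}
  {ρ, σ} × {25} = {(ρ,25), (σ,25)}
  {ρ, σ} × {26} = {(ρ,26), (σ,26)}
  {σ} × {25, 26} = {(σ,25), (σ,26)}
  {ξ, ρ, σ} × {25} = {(ξ,25), (ρ,25), (σ,25)}
  {ξ, ρ, σ} × {26} = {(ξ,26), (ρ,26), (σ,26)}
  {ξ, σ} × {25, 26} = {(ξ,25), (ξ,26), (σ,25), (σ,26)}
  {ρ, σ} × {25, 26} = {(ρ,25), (ρ,26), (σ,25), (σ,26)}
  {ξ, ρ, σ} × {25, 26} = {(ξ,25), (ξ,26), (ρ,25), (ρ,26), (σ,25), (σ,26)}
These 16 distinct sets form the basis B.
Close under arbitrary unions to get τ_{X×Y}; counting gives |τ_{X×Y}| = 36.


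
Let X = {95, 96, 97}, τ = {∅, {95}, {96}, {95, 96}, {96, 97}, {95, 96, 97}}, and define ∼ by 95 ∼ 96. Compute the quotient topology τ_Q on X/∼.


X/∼ = {[95=96], [97]}; |τ_Q| = 3.

Equivalence classes: [95=96], [97].
Quotient map π: X → X/∼ sends 95 ↦ [95=96], 96 ↦ [95=96], 97 ↦ [97].
For each subset V ⊆ X/∼, compute π^{-1}(V) ⊆ X and check whether π^{-1}(V) ∈ τ. V is open in τ_Q iff π^{-1}(V) ∈ τ.
  V = {}: π^{-1}(V) = ∅ ∈ τ ✓.
  V = {[95=96]}: π^{-1}(V) = {95, 96} ∈ τ ✓.
  V = {[97]}: π^{-1}(V) = {97} ∉ τ ✗.
  V = {[95=96], [97]}: π^{-1}(V) = {95, 96, 97} ∈ τ ✓.
Open sets in the quotient: τ_Q = {{}, {[95=96]}, {[95=96], [97]}} (3 elements).


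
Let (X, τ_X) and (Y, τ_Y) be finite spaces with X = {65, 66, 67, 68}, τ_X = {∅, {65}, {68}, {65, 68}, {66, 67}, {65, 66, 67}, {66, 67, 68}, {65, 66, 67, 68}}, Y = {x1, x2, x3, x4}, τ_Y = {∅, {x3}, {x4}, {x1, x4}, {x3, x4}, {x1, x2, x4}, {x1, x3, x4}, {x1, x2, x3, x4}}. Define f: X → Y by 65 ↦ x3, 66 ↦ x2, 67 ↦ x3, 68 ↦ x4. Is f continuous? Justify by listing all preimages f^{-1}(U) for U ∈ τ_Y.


f is NOT continuous.

Compute f^{-1}(U) for each U ∈ τ_Y:
  U = ∅: f^{-1}(U) = ∅ ∈ τ_X ✓.
  U = {x3}: f^{-1}(U) = {65, 67} ∉ τ_X ✗.
  U = {x4}: f^{-1}(U) = {68} ∈ τ_X ✓.
  U = {x1, x4}: f^{-1}(U) = {68} ∈ τ_X ✓.
  U = {x3, x4}: f^{-1}(U) = {65, 67, 68} ∉ τ_X ✗.
  U = {x1, x2, x4}: f^{-1}(U) = {66, 68} ∉ τ_X ✗.
  U = {x1, x3, x4}: f^{-1}(U) = {65, 67, 68} ∉ τ_X ✗.
  U = {x1, x2, x3, x4}: f^{-1}(U) = {65, 66, 67, 68} ∈ τ_X ✓.
Found U = {x3} with f^{-1}(U) = {65, 67} not in τ_X. Therefore f is NOT continuous.


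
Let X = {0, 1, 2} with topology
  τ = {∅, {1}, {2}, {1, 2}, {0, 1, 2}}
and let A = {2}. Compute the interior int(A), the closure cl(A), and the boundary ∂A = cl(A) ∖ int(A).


int(A) = {2}, cl(A) = {0, 2}, ∂A = {0}.

Closed sets in (X, τ) are complements of opens:
  closed(X, τ) = {∅, {0}, {0, 1}, {0, 2}, {0, 1, 2}}.
int(A) = ⋃ {U ∈ τ : U ⊆ A}. Opens contained in A: ∅, {2}.
Taking the union of these: int(A) = {2}.
cl(A) = ⋂ {C closed : A ⊆ C}. Closed sets containing A: {0, 2}, {0, 1, 2}.
Intersecting these: cl(A) = {0, 2}.
∂A = cl(A) ∖ int(A) = {0, 2} ∖ {2} = {0}.


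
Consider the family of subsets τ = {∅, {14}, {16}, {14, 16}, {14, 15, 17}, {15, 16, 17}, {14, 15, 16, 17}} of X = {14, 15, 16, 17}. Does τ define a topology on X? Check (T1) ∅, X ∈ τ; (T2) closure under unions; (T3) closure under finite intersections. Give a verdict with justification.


τ is NOT a topology on X.

Axiom (T1): ∅ ∈ τ? Yes; X ∈ τ? Yes.
Axiom (T2/T3): check pairwise unions and intersections of members of τ.
Counterexample for (T3): {14, 15, 17} ∩ {15, 16, 17} = {15, 17} ∉ τ. Therefore τ is NOT a topology.


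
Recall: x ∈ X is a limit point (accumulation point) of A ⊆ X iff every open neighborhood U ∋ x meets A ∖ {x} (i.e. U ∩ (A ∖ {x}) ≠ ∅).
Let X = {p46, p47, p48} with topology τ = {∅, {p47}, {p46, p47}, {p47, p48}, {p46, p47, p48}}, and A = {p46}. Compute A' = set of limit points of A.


A' = ∅

For each x ∈ X, list the open sets U ∈ τ with x ∈ U, then check whether U ∩ (A ∖ {x}) ≠ ∅ for every such U.
  x = p46: open {p46, p47} ∋ x has {p46, p47} ∩ (A ∖ {p46}) = ∅, so x is NOT a limit point.
  x = p47: open {p47} ∋ x has {p47} ∩ (A ∖ {p47}) = ∅, so x is NOT a limit point.
  x = p48: open {p47, p48} ∋ x has {p47, p48} ∩ (A ∖ {p48}) = ∅, so x is NOT a limit point.
Collecting: A' = ∅.


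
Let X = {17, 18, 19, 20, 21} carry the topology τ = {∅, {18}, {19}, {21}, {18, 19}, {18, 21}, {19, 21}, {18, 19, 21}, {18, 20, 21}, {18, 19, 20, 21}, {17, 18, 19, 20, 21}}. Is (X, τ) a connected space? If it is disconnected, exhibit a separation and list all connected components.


(X, τ) is connected.

Find clopen sets (U ∈ τ with X ∖ U ∈ τ):
  U = ∅, X ∖ U = {17, 18, 19, 20, 21} — both open, so U is clopen.
  U = {17, 18, 19, 20, 21}, X ∖ U = ∅ — both open, so U is clopen.
Only trivial clopens (∅ and X) exist, so (X, τ) is connected.
Compute connected components by grouping points that agree on all clopens:
  component: {17, 18, 19, 20, 21}


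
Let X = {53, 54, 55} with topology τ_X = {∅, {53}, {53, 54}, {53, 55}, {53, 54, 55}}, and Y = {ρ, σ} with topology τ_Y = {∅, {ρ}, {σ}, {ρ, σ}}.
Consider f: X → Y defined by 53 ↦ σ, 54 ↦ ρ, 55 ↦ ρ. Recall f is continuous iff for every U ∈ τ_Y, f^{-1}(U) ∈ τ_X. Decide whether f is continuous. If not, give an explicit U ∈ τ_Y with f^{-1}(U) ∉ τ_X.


f is NOT continuous.

Compute f^{-1}(U) for each U ∈ τ_Y:
  U = ∅: f^{-1}(U) = ∅ ∈ τ_X ✓.
  U = {ρ}: f^{-1}(U) = {54, 55} ∉ τ_X ✗.
  U = {σ}: f^{-1}(U) = {53} ∈ τ_X ✓.
  U = {ρ, σ}: f^{-1}(U) = {53, 54, 55} ∈ τ_X ✓.
Found U = {ρ} with f^{-1}(U) = {54, 55} not in τ_X. Therefore f is NOT continuous.


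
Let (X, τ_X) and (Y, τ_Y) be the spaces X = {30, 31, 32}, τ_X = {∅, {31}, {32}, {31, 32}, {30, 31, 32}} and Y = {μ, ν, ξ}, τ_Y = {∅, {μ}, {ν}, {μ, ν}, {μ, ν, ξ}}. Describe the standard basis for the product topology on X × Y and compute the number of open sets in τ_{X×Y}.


Basis B = {∅ × ∅, {31} × {μ}, {31} × {ν}, {32} × {μ}, {32} × {ν}, {31} × {μ, ν}, {31, 32} × {μ}, {31, 32} × {ν}, {32} × {μ, ν}, {30, 31, 32} × {μ}, {30, 31, 32} × {ν}, {31} × {μ, ν, ξ}, {32} × {μ, ν, ξ}, {31, 32} × {μ, ν}, {30, 31, 32} × {μ, ν}, {31, 32} × {μ, ν, ξ}, {30, 31, 32} × {μ, ν, ξ}}; |τ_{X×Y}| = 48.

Enumerate products U × V with U ∈ τ_X, V ∈ τ_Y (deduplicated):
  ∅ × ∅ = {} (∅)
  {31} × {μ} = {(31,μ)}
  {31} × {ν} = {(31,ν)}
  {32} × {μ} = {(32,μ)}
  {32} × {ν} = {(32,ν)}
  {31} × {μ, ν} = {(31,μ), (31,ν)}
  {31, 32} × {μ} = {(31,μ), (32,μ)}
  {31, 32} × {ν} = {(31,ν), (32,ν)}
  {32} × {μ, ν} = {(32,μ), (32,ν)}
  {30, 31, 32} × {μ} = {(30,μ), (31,μ), (32,μ)}
  {30, 31, 32} × {ν} = {(30,ν), (31,ν), (32,ν)}
  {31} × {μ, ν, ξ} = {(31,μ), (31,ν), (31,ξ)}
  {32} × {μ, ν, ξ} = {(32,μ), (32,ν), (32,ξ)}
  {31, 32} × {μ, ν} = {(31,μ), (31,ν), (32,μ), (32,ν)}
  {30, 31, 32} × {μ, ν} = {(30,μ), (30,ν), (31,μ), (31,ν), (32,μ), (32,ν)}
  {31, 32} × {μ, ν, ξ} = {(31,μ), (31,ν), (31,ξ), (32,μ), (32,ν), (32,ξ)}
  {30, 31, 32} × {μ, ν, ξ} = {(30,μ), (30,ν), (30,ξ), (31,μ), (31,ν), (31,ξ), (32,μ), (32,ν), (32,ξ)}
These 17 distinct sets form the basis B.
Close under arbitrary unions to get τ_{X×Y}; counting gives |τ_{X×Y}| = 48.


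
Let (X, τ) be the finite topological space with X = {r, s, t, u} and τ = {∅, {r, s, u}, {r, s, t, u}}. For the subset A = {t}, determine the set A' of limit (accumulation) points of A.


A' = ∅

For each x ∈ X, list the open sets U ∈ τ with x ∈ U, then check whether U ∩ (A ∖ {x}) ≠ ∅ for every such U.
  x = r: open {r, s, u} ∋ x has {r, s, u} ∩ (A ∖ {r}) = ∅, so x is NOT a limit point.
  x = s: open {r, s, u} ∋ x has {r, s, u} ∩ (A ∖ {s}) = ∅, so x is NOT a limit point.
  x = t: open {r, s, t, u} ∋ x has {r, s, t, u} ∩ (A ∖ {t}) = ∅, so x is NOT a limit point.
  x = u: open {r, s, u} ∋ x has {r, s, u} ∩ (A ∖ {u}) = ∅, so x is NOT a limit point.
Collecting: A' = ∅.
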